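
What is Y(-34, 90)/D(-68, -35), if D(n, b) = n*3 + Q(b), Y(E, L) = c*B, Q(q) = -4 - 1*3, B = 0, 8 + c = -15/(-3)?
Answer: 0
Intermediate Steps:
c = -3 (c = -8 - 15/(-3) = -8 - 15*(-1/3) = -8 + 5 = -3)
Q(q) = -7 (Q(q) = -4 - 3 = -7)
Y(E, L) = 0 (Y(E, L) = -3*0 = 0)
D(n, b) = -7 + 3*n (D(n, b) = n*3 - 7 = 3*n - 7 = -7 + 3*n)
Y(-34, 90)/D(-68, -35) = 0/(-7 + 3*(-68)) = 0/(-7 - 204) = 0/(-211) = 0*(-1/211) = 0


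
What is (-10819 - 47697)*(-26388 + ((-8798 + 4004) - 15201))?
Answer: 2714147628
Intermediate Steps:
(-10819 - 47697)*(-26388 + ((-8798 + 4004) - 15201)) = -58516*(-26388 + (-4794 - 15201)) = -58516*(-26388 - 19995) = -58516*(-46383) = 2714147628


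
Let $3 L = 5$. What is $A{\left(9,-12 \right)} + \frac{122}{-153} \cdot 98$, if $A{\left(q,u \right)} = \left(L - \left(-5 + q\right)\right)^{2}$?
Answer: $- \frac{11123}{153} \approx -72.699$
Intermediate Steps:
$L = \frac{5}{3}$ ($L = \frac{1}{3} \cdot 5 = \frac{5}{3} \approx 1.6667$)
$A{\left(q,u \right)} = \left(\frac{20}{3} - q\right)^{2}$ ($A{\left(q,u \right)} = \left(\frac{5}{3} - \left(-5 + q\right)\right)^{2} = \left(\frac{20}{3} - q\right)^{2}$)
$A{\left(9,-12 \right)} + \frac{122}{-153} \cdot 98 = \frac{\left(20 - 27\right)^{2}}{9} + \frac{122}{-153} \cdot 98 = \frac{\left(20 - 27\right)^{2}}{9} + 122 \left(- \frac{1}{153}\right) 98 = \frac{\left(-7\right)^{2}}{9} - \frac{11956}{153} = \frac{1}{9} \cdot 49 - \frac{11956}{153} = \frac{49}{9} - \frac{11956}{153} = - \frac{11123}{153}$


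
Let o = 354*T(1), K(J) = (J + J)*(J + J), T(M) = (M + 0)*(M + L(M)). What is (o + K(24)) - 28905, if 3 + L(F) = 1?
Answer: -26955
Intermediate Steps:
L(F) = -2 (L(F) = -3 + 1 = -2)
T(M) = M*(-2 + M) (T(M) = (M + 0)*(M - 2) = M*(-2 + M))
K(J) = 4*J² (K(J) = (2*J)*(2*J) = 4*J²)
o = -354 (o = 354*(1*(-2 + 1)) = 354*(1*(-1)) = 354*(-1) = -354)
(o + K(24)) - 28905 = (-354 + 4*24²) - 28905 = (-354 + 4*576) - 28905 = (-354 + 2304) - 28905 = 1950 - 28905 = -26955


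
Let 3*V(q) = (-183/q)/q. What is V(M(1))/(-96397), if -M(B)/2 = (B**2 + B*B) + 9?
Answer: 61/46656148 ≈ 1.3074e-6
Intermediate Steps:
M(B) = -18 - 4*B**2 (M(B) = -2*((B**2 + B*B) + 9) = -2*((B**2 + B**2) + 9) = -2*(2*B**2 + 9) = -2*(9 + 2*B**2) = -18 - 4*B**2)
V(q) = -61/q**2 (V(q) = ((-183/q)/q)/3 = (-183/q**2)/3 = -61/q**2)
V(M(1))/(-96397) = -61/(-18 - 4*1**2)**2/(-96397) = -61/(-18 - 4*1)**2*(-1/96397) = -61/(-18 - 4)**2*(-1/96397) = -61/(-22)**2*(-1/96397) = -61*1/484*(-1/96397) = -61/484*(-1/96397) = 61/46656148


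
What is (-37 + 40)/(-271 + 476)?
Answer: 3/205 ≈ 0.014634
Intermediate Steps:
(-37 + 40)/(-271 + 476) = 3/205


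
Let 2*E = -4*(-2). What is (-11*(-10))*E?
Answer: 440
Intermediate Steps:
E = 4 (E = (-4*(-2))/2 = (½)*8 = 4)
(-11*(-10))*E = -11*(-10)*4 = 110*4 = 440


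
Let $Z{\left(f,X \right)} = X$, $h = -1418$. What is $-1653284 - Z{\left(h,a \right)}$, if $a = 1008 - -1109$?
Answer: $-1655401$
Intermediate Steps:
$a = 2117$ ($a = 1008 + 1109 = 2117$)
$-1653284 - Z{\left(h,a \right)} = -1653284 - 2117 = -1655401$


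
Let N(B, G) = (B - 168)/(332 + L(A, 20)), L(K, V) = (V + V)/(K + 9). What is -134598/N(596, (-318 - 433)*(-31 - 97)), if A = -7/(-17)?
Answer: -90517155/856 ≈ -1.0574e+5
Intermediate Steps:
A = 7/17 (A = -7*(-1/17) = 7/17 ≈ 0.41176)
L(K, V) = 2*V/(9 + K) (L(K, V) = (2*V)/(9 + K) = 2*V/(9 + K))
N(B, G) = -672/1345 + 4*B/1345 (N(B, G) = (B - 168)/(332 + 2*20/(9 + 7/17)) = (-168 + B)/(332 + 2*20/(160/17)) = (-168 + B)/(332 + 2*20*(17/160)) = (-168 + B)/(332 + 17/4) = (-168 + B)/(1345/4) = (-168 + B)*(4/1345) = -672/1345 + 4*B/1345)
-134598/N(596, (-318 - 433)*(-31 - 97)) = -134598/(-672/1345 + (4/1345)*596) = -134598/(-672/1345 + 2384/1345) = -134598/1712/1345 = -134598*1345/1712 = -90517155/856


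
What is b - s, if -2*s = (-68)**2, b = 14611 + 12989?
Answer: 29912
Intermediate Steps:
b = 27600
s = -2312 (s = -1/2*(-68)**2 = -1/2*4624 = -2312)
b - s = 27600 - 1*(-2312) = 27600 + 2312 = 29912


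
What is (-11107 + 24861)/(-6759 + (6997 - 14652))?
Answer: -6877/7207 ≈ -0.95421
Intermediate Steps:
(-11107 + 24861)/(-6759 + (6997 - 14652)) = 13754/(-6759 - 7655) = 13754/(-14414) = 13754*(-1/14414) = -6877/7207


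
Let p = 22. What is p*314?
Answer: 6908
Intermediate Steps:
p*314 = 22*314 = 6908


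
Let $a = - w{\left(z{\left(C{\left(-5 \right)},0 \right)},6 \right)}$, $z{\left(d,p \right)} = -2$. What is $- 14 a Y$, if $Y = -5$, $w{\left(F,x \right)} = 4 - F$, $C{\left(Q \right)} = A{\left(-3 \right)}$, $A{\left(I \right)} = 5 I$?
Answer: $-420$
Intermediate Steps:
$C{\left(Q \right)} = -15$ ($C{\left(Q \right)} = 5 \left(-3\right) = -15$)
$a = -6$ ($a = - (4 - -2) = - (4 + 2) = \left(-1\right) 6 = -6$)
$- 14 a Y = \left(-14\right) \left(-6\right) \left(-5\right) = 84 \left(-5\right) = -420$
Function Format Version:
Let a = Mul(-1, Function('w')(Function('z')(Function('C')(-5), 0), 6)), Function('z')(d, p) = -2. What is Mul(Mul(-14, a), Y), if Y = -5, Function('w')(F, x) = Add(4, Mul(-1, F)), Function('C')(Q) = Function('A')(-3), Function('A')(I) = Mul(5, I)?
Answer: -420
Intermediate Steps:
Function('C')(Q) = -15 (Function('C')(Q) = Mul(5, -3) = -15)
a = -6 (a = Mul(-1, Add(4, Mul(-1, -2))) = Mul(-1, Add(4, 2)) = Mul(-1, 6) = -6)
Mul(Mul(-14, a), Y) = Mul(Mul(-14, -6), -5) = Mul(84, -5) = -420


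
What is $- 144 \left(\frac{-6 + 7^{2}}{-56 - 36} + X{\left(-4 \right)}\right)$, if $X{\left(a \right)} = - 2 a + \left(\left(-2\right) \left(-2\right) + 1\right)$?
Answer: $- \frac{41508}{23} \approx -1804.7$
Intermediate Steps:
$X{\left(a \right)} = 5 - 2 a$ ($X{\left(a \right)} = - 2 a + \left(4 + 1\right) = - 2 a + 5 = 5 - 2 a$)
$- 144 \left(\frac{-6 + 7^{2}}{-56 - 36} + X{\left(-4 \right)}\right) = - 144 \left(\frac{-6 + 7^{2}}{-56 - 36} + \left(5 - -8\right)\right) = - 144 \left(\frac{-6 + 49}{-92} + \left(5 + 8\right)\right) = - 144 \left(43 \left(- \frac{1}{92}\right) + 13\right) = - 144 \left(- \frac{43}{92} + 13\right) = \left(-144\right) \frac{1153}{92} = - \frac{41508}{23}$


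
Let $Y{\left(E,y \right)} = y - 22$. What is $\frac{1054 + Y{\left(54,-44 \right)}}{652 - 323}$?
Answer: $\frac{988}{329} \approx 3.003$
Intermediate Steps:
$Y{\left(E,y \right)} = -22 + y$ ($Y{\left(E,y \right)} = y - 22 = -22 + y$)
$\frac{1054 + Y{\left(54,-44 \right)}}{652 - 323} = \frac{1054 - 66}{652 - 323} = \frac{1054 - 66}{329} = 988 \cdot \frac{1}{329} = \frac{988}{329}$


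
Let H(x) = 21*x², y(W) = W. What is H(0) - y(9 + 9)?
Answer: -18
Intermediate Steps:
H(0) - y(9 + 9) = 21*0² - (9 + 9) = 21*0 - 1*18 = 0 - 18 = -18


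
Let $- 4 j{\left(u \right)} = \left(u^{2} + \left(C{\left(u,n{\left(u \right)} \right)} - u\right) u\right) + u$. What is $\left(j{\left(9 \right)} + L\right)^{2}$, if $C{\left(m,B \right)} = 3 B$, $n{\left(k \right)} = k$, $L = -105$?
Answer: $28224$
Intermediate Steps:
$j{\left(u \right)} = - \frac{3 u^{2}}{4} - \frac{u}{4}$ ($j{\left(u \right)} = - \frac{\left(u^{2} + \left(3 u - u\right) u\right) + u}{4} = - \frac{\left(u^{2} + 2 u u\right) + u}{4} = - \frac{\left(u^{2} + 2 u^{2}\right) + u}{4} = - \frac{3 u^{2} + u}{4} = - \frac{u + 3 u^{2}}{4} = - \frac{3 u^{2}}{4} - \frac{u}{4}$)
$\left(j{\left(9 \right)} + L\right)^{2} = \left(\left(- \frac{1}{4}\right) 9 \left(1 + 3 \cdot 9\right) - 105\right)^{2} = \left(\left(- \frac{1}{4}\right) 9 \left(1 + 27\right) - 105\right)^{2} = \left(\left(- \frac{1}{4}\right) 9 \cdot 28 - 105\right)^{2} = \left(-63 - 105\right)^{2} = \left(-168\right)^{2} = 28224$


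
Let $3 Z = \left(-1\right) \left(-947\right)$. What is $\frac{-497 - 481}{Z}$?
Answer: $- \frac{2934}{947} \approx -3.0982$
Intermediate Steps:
$Z = \frac{947}{3}$ ($Z = \frac{\left(-1\right) \left(-947\right)}{3} = \frac{1}{3} \cdot 947 = \frac{947}{3} \approx 315.67$)
$\frac{-497 - 481}{Z} = \frac{-497 - 481}{\frac{947}{3}} = \left(-497 - 481\right) \frac{3}{947} = \left(-978\right) \frac{3}{947} = - \frac{2934}{947}$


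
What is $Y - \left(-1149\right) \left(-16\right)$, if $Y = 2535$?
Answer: $-15849$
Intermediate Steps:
$Y - \left(-1149\right) \left(-16\right) = 2535 - \left(-1149\right) \left(-16\right) = 2535 - 18384 = -15849$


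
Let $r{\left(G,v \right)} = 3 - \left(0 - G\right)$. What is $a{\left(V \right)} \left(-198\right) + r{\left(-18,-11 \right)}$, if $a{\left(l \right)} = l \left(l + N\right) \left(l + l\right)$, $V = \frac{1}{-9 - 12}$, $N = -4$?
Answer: $- \frac{11695}{1029} \approx -11.365$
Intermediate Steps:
$V = - \frac{1}{21}$ ($V = \frac{1}{-21} = - \frac{1}{21} \approx -0.047619$)
$a{\left(l \right)} = 2 l^{2} \left(-4 + l\right)$ ($a{\left(l \right)} = l \left(l - 4\right) \left(l + l\right) = l \left(-4 + l\right) 2 l = 2 l^{2} \left(-4 + l\right)$)
$r{\left(G,v \right)} = 3 + G$ ($r{\left(G,v \right)} = 3 - - G = 3 + G$)
$a{\left(V \right)} \left(-198\right) + r{\left(-18,-11 \right)} = 2 \left(- \frac{1}{21}\right)^{2} \left(-4 - \frac{1}{21}\right) \left(-198\right) + \left(3 - 18\right) = 2 \cdot \frac{1}{441} \left(- \frac{85}{21}\right) \left(-198\right) - 15 = \left(- \frac{170}{9261}\right) \left(-198\right) - 15 = \frac{3740}{1029} - 15 = - \frac{11695}{1029}$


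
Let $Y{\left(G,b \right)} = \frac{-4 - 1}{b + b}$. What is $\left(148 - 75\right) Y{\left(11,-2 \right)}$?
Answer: $\frac{365}{4} \approx 91.25$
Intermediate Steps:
$Y{\left(G,b \right)} = - \frac{5}{2 b}$
$\left(148 - 75\right) Y{\left(11,-2 \right)} = \left(148 - 75\right) \left(- \frac{5}{2 \left(-2\right)}\right) = \left(148 - 75\right) \left(\left(- \frac{5}{2}\right) \left(- \frac{1}{2}\right)\right) = 73 \cdot \frac{5}{4} = \frac{365}{4}$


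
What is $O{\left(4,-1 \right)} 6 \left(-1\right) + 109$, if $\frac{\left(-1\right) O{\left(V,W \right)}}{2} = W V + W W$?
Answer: $73$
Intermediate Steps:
$O{\left(V,W \right)} = - 2 W^{2} - 2 V W$ ($O{\left(V,W \right)} = - 2 \left(W V + W W\right) = - 2 \left(V W + W^{2}\right) = - 2 \left(W^{2} + V W\right) = - 2 W^{2} - 2 V W$)
$O{\left(4,-1 \right)} 6 \left(-1\right) + 109 = \left(-2\right) \left(-1\right) \left(4 - 1\right) 6 \left(-1\right) + 109 = \left(-2\right) \left(-1\right) 3 \left(-6\right) + 109 = 6 \left(-6\right) + 109 = -36 + 109 = 73$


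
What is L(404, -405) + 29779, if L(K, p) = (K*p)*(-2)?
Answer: 357019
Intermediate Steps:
L(K, p) = -2*K*p
L(404, -405) + 29779 = -2*404*(-405) + 29779 = 327240 + 29779 = 357019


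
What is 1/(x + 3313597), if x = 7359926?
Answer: 1/10673523 ≈ 9.3690e-8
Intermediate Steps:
1/(x + 3313597) = 1/(7359926 + 3313597) = 1/10673523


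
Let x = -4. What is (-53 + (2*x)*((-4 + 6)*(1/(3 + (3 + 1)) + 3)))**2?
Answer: 522729/49 ≈ 10668.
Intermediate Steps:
(-53 + (2*x)*((-4 + 6)*(1/(3 + (3 + 1)) + 3)))**2 = (-53 + (2*(-4))*((-4 + 6)*(1/(3 + (3 + 1)) + 3)))**2 = (-53 - 16*(1/(3 + 4) + 3))**2 = (-53 - 16*(1/7 + 3))**2 = (-53 - 16*22/7)**2 = (-53 - 8*44/7)**2 = (-53 - 352/7)**2 = (-723/7)**2 = 522729/49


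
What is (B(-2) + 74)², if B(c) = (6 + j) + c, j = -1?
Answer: 5929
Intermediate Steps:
B(c) = 5 + c (B(c) = (6 - 1) + c = 5 + c)
(B(-2) + 74)² = ((5 - 2) + 74)² = (3 + 74)² = 77² = 5929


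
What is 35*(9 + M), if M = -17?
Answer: -280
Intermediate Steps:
35*(9 + M) = 35*(9 - 17) = 35*(-8) = -280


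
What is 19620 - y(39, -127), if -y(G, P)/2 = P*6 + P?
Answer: 17842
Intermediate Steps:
y(G, P) = -14*P (y(G, P) = -2*(P*6 + P) = -2*(6*P + P) = -14*P)
19620 - y(39, -127) = 19620 - (-14)*(-127) = 19620 - 1*1778 = 19620 - 1778 = 17842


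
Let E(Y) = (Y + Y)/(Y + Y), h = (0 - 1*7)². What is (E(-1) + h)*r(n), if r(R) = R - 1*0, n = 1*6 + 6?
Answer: 600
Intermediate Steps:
h = 49 (h = (0 - 7)² = (-7)² = 49)
n = 12 (n = 6 + 6 = 12)
E(Y) = 1 (E(Y) = (2*Y)/((2*Y)) = (2*Y)*(1/(2*Y)) = 1)
r(R) = R (r(R) = R + 0 = R)
(E(-1) + h)*r(n) = (1 + 49)*12 = 50*12 = 600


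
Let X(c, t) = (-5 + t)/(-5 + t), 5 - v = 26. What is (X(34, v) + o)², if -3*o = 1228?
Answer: 1500625/9 ≈ 1.6674e+5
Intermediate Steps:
o = -1228/3 (o = -⅓*1228 = -1228/3 ≈ -409.33)
v = -21 (v = 5 - 1*26 = 5 - 26 = -21)
X(c, t) = 1
(X(34, v) + o)² = (1 - 1228/3)² = (-1225/3)² = 1500625/9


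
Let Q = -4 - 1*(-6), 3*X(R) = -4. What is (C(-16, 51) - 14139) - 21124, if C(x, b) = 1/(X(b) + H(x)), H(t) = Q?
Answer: -70523/2 ≈ -35262.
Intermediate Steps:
X(R) = -4/3 (X(R) = (⅓)*(-4) = -4/3)
Q = 2 (Q = -4 + 6 = 2)
H(t) = 2
C(x, b) = 3/2 (C(x, b) = 1/(-4/3 + 2) = 1/(⅔) = 3/2)
(C(-16, 51) - 14139) - 21124 = (3/2 - 14139) - 21124 = -28275/2 - 21124 = -70523/2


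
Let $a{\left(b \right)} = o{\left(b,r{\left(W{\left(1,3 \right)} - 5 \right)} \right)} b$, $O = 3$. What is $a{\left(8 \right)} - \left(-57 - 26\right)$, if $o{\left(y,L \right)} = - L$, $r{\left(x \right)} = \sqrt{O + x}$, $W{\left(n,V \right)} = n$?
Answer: $83 - 8 i \approx 83.0 - 8.0 i$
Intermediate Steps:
$r{\left(x \right)} = \sqrt{3 + x}$
$a{\left(b \right)} = - i b$ ($a{\left(b \right)} = - \sqrt{3 + \left(1 - 5\right)} b = - \sqrt{3 - 4} b = - \sqrt{-1} b = - i b$)
$a{\left(8 \right)} - \left(-57 - 26\right) = \left(-1\right) i 8 - \left(-57 - 26\right) = - 8 i - -83 = - 8 i + 83 = 83 - 8 i$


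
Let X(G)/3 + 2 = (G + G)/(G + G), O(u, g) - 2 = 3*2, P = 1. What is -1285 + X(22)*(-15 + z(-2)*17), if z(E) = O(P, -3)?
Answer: -1648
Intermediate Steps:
O(u, g) = 8 (O(u, g) = 2 + 3*2 = 2 + 6 = 8)
X(G) = -3 (X(G) = -6 + 3*((G + G)/(G + G)) = -6 + 3*((2*G)/((2*G))) = -6 + 3*((2*G)*(1/(2*G))) = -6 + 3*1 = -6 + 3 = -3)
z(E) = 8
-1285 + X(22)*(-15 + z(-2)*17) = -1285 - 3*(-15 + 8*17) = -1285 - 3*(-15 + 136) = -1285 - 3*121 = -1285 - 363 = -1648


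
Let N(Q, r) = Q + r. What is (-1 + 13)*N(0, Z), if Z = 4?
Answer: 48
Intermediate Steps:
(-1 + 13)*N(0, Z) = (-1 + 13)*(0 + 4) = 12*4 = 48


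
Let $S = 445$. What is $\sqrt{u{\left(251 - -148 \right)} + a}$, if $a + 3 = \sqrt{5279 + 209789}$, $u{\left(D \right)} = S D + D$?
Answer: $\sqrt{177951 + 2 \sqrt{53767}} \approx 422.39$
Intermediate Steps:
$u{\left(D \right)} = 446 D$ ($u{\left(D \right)} = 445 D + D = 446 D$)
$a = -3 + 2 \sqrt{53767}$ ($a = -3 + \sqrt{5279 + 209789} = -3 + \sqrt{215068} = -3 + 2 \sqrt{53767} \approx 460.75$)
$\sqrt{u{\left(251 - -148 \right)} + a} = \sqrt{446 \left(251 - -148\right) - \left(3 - 2 \sqrt{53767}\right)} = \sqrt{446 \left(251 + 148\right) - \left(3 - 2 \sqrt{53767}\right)} = \sqrt{446 \cdot 399 - \left(3 - 2 \sqrt{53767}\right)} = \sqrt{177954 - \left(3 - 2 \sqrt{53767}\right)} = \sqrt{177951 + 2 \sqrt{53767}}$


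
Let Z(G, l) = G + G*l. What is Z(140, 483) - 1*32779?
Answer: 34981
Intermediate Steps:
Z(140, 483) - 1*32779 = 140*(1 + 483) - 1*32779 = 140*484 - 32779 = 67760 - 32779 = 34981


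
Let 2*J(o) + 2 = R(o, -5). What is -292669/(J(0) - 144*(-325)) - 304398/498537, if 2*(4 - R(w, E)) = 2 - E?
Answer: -71178632602/10369403421 ≈ -6.8643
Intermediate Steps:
R(w, E) = 3 + E/2 (R(w, E) = 4 - (2 - E)/2 = 4 + (-1 + E/2) = 3 + E/2)
J(o) = -3/4 (J(o) = -1 + (3 + (1/2)*(-5))/2 = -1 + (3 - 5/2)/2 = -1 + (1/2)*(1/2) = -1 + 1/4 = -3/4)
-292669/(J(0) - 144*(-325)) - 304398/498537 = -292669/(-3/4 - 144*(-325)) - 304398/498537 = -292669/(-3/4 + 46800) - 304398*1/498537 = -292669/187197/4 - 33822/55393 = -292669*4/187197 - 33822/55393 = -1170676/187197 - 33822/55393 = -71178632602/10369403421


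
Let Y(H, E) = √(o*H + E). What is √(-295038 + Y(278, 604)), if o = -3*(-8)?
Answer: √(-295038 + 2*√1819) ≈ 543.1*I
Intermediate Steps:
o = 24
Y(H, E) = √(E + 24*H) (Y(H, E) = √(24*H + E) = √(E + 24*H))
√(-295038 + Y(278, 604)) = √(-295038 + √(604 + 24*278)) = √(-295038 + √(604 + 6672)) = √(-295038 + √7276) = √(-295038 + 2*√1819)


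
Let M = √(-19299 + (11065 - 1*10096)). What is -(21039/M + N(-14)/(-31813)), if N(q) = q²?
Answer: 196/31813 + 7013*I*√18330/6110 ≈ 0.006161 + 155.4*I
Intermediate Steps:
M = I*√18330 (M = √(-19299 + (11065 - 10096)) = √(-19299 + 969) = √(-18330) = I*√18330 ≈ 135.39*I)
-(21039/M + N(-14)/(-31813)) = -(21039/((I*√18330)) + (-14)²/(-31813)) = -(21039*(-I*√18330/18330) + 196*(-1/31813)) = -(-7013*I*√18330/6110 - 196/31813) = -(-196/31813 - 7013*I*√18330/6110) = 196/31813 + 7013*I*√18330/6110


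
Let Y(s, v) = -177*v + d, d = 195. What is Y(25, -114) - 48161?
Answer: -27788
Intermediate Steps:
Y(s, v) = 195 - 177*v (Y(s, v) = -177*v + 195 = 195 - 177*v)
Y(25, -114) - 48161 = (195 - 177*(-114)) - 48161 = (195 + 20178) - 48161 = 20373 - 48161 = -27788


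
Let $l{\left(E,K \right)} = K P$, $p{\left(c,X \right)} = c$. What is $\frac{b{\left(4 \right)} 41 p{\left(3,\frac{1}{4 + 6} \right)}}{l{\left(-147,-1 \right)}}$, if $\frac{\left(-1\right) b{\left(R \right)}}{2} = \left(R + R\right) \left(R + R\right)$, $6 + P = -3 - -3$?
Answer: $-2624$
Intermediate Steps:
$P = -6$ ($P = -6 - 0 = -6 + \left(-3 + 3\right) = -6 + 0 = -6$)
$l{\left(E,K \right)} = - 6 K$ ($l{\left(E,K \right)} = K \left(-6\right) = - 6 K$)
$b{\left(R \right)} = - 8 R^{2}$ ($b{\left(R \right)} = - 2 \left(R + R\right) \left(R + R\right) = - 2 \cdot 2 R 2 R = - 2 \cdot 4 R^{2} = - 8 R^{2}$)
$\frac{b{\left(4 \right)} 41 p{\left(3,\frac{1}{4 + 6} \right)}}{l{\left(-147,-1 \right)}} = \frac{- 8 \cdot 4^{2} \cdot 41 \cdot 3}{\left(-6\right) \left(-1\right)} = \frac{\left(-8\right) 16 \cdot 41 \cdot 3}{6} = \left(-128\right) 41 \cdot 3 \cdot \frac{1}{6} = \left(-5248\right) 3 \cdot \frac{1}{6} = \left(-15744\right) \frac{1}{6} = -2624$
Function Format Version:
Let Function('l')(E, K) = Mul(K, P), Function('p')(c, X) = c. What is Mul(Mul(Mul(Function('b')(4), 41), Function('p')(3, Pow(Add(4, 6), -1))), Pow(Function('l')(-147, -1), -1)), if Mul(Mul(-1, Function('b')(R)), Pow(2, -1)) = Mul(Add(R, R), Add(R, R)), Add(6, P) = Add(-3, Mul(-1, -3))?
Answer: -2624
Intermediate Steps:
P = -6 (P = Add(-6, Add(-3, Mul(-1, -3))) = Add(-6, Add(-3, 3)) = Add(-6, 0) = -6)
Function('l')(E, K) = Mul(-6, K) (Function('l')(E, K) = Mul(K, -6) = Mul(-6, K))
Function('b')(R) = Mul(-8, Pow(R, 2)) (Function('b')(R) = Mul(-2, Mul(Add(R, R), Add(R, R))) = Mul(-2, Mul(Mul(2, R), Mul(2, R))) = Mul(-2, Mul(4, Pow(R, 2))) = Mul(-8, Pow(R, 2)))
Mul(Mul(Mul(Function('b')(4), 41), Function('p')(3, Pow(Add(4, 6), -1))), Pow(Function('l')(-147, -1), -1)) = Mul(Mul(Mul(Mul(-8, Pow(4, 2)), 41), 3), Pow(Mul(-6, -1), -1)) = Mul(Mul(Mul(Mul(-8, 16), 41), 3), Pow(6, -1)) = Mul(Mul(Mul(-128, 41), 3), Rational(1, 6)) = Mul(Mul(-5248, 3), Rational(1, 6)) = Mul(-15744, Rational(1, 6)) = -2624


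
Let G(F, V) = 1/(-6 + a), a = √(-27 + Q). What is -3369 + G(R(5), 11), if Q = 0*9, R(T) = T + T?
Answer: -70751/21 - I*√3/21 ≈ -3369.1 - 0.082479*I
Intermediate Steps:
R(T) = 2*T
Q = 0
a = 3*I*√3 (a = √(-27 + 0) = √(-27) = 3*I*√3 ≈ 5.1962*I)
G(F, V) = 1/(-6 + 3*I*√3)
-3369 + G(R(5), 11) = -3369 + (-2/21 - I*√3/21) = -70751/21 - I*√3/21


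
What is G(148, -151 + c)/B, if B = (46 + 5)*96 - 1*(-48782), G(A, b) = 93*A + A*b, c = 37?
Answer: -1554/26839 ≈ -0.057901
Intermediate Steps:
B = 53678 (B = 51*96 + 48782 = 4896 + 48782 = 53678)
G(148, -151 + c)/B = (148*(93 + (-151 + 37)))/53678 = (148*(93 - 114))*(1/53678) = (148*(-21))*(1/53678) = -3108*1/53678 = -1554/26839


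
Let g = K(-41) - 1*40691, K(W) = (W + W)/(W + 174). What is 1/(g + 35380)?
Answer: -133/706445 ≈ -0.00018827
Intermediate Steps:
K(W) = 2*W/(174 + W) (K(W) = (2*W)/(174 + W) = 2*W/(174 + W))
g = -5411985/133 (g = 2*(-41)/(174 - 41) - 1*40691 = 2*(-41)/133 - 40691 = 2*(-41)*(1/133) - 40691 = -82/133 - 40691 = -5411985/133 ≈ -40692.)
1/(g + 35380) = 1/(-5411985/133 + 35380) = 1/(-706445/133) = -133/706445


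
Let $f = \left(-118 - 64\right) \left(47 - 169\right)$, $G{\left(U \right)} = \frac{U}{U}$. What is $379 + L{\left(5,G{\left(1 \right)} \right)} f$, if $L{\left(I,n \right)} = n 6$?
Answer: $133603$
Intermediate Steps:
$G{\left(U \right)} = 1$
$L{\left(I,n \right)} = 6 n$
$f = 22204$ ($f = \left(-182\right) \left(-122\right) = 22204$)
$379 + L{\left(5,G{\left(1 \right)} \right)} f = 379 + 6 \cdot 1 \cdot 22204 = 379 + 6 \cdot 22204 = 379 + 133224 = 133603$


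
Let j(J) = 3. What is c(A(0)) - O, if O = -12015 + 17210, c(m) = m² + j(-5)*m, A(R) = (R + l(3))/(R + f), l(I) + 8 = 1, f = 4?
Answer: -83155/16 ≈ -5197.2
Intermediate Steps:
l(I) = -7 (l(I) = -8 + 1 = -7)
A(R) = (-7 + R)/(4 + R) (A(R) = (R - 7)/(R + 4) = (-7 + R)/(4 + R))
c(m) = m² + 3*m
O = 5195
c(A(0)) - O = ((-7 + 0)/(4 + 0))*(3 + (-7 + 0)/(4 + 0)) - 1*5195 = (-7/4)*(3 - 7/4) - 5195 = ((¼)*(-7))*(3 + (¼)*(-7)) - 5195 = -7*(3 - 7/4)/4 - 5195 = -7/4*5/4 - 5195 = -35/16 - 5195 = -83155/16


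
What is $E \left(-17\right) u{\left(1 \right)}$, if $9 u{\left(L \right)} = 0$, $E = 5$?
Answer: $0$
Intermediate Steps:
$u{\left(L \right)} = 0$ ($u{\left(L \right)} = \frac{1}{9} \cdot 0 = 0$)
$E \left(-17\right) u{\left(1 \right)} = 5 \left(-17\right) 0 = \left(-85\right) 0 = 0$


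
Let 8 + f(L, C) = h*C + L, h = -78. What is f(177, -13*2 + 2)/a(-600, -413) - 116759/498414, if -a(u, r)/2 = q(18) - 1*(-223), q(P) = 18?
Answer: -268385203/60058887 ≈ -4.4687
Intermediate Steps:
f(L, C) = -8 + L - 78*C (f(L, C) = -8 + (-78*C + L) = -8 + (L - 78*C) = -8 + L - 78*C)
a(u, r) = -482 (a(u, r) = -2*(18 - 1*(-223)) = -2*(18 + 223) = -2*241 = -482)
f(177, -13*2 + 2)/a(-600, -413) - 116759/498414 = (-8 + 177 - 78*(-13*2 + 2))/(-482) - 116759/498414 = (-8 + 177 - 78*(-26 + 2))*(-1/482) - 116759*1/498414 = (-8 + 177 - 78*(-24))*(-1/482) - 116759/498414 = (-8 + 177 + 1872)*(-1/482) - 116759/498414 = 2041*(-1/482) - 116759/498414 = -2041/482 - 116759/498414 = -268385203/60058887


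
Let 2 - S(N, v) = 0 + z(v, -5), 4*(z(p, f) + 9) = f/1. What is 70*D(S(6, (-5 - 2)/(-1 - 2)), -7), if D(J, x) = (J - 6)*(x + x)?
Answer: -6125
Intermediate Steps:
z(p, f) = -9 + f/4 (z(p, f) = -9 + (f/1)/4 = -9 + (f*1)/4 = -9 + f/4)
S(N, v) = 49/4 (S(N, v) = 2 - (0 + (-9 + (¼)*(-5))) = 2 - (0 + (-9 - 5/4)) = 2 - (0 - 41/4) = 2 - 1*(-41/4) = 2 + 41/4 = 49/4)
D(J, x) = 2*x*(-6 + J) (D(J, x) = (-6 + J)*(2*x) = 2*x*(-6 + J))
70*D(S(6, (-5 - 2)/(-1 - 2)), -7) = 70*(2*(-7)*(-6 + 49/4)) = 70*(2*(-7)*(25/4)) = 70*(-175/2) = -6125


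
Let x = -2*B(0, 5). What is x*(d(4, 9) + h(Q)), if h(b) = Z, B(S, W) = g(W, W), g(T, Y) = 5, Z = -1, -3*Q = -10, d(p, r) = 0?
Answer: 10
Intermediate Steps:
Q = 10/3 (Q = -1/3*(-10) = 10/3 ≈ 3.3333)
B(S, W) = 5
h(b) = -1
x = -10 (x = -2*5 = -10)
x*(d(4, 9) + h(Q)) = -10*(0 - 1) = -10*(-1) = 10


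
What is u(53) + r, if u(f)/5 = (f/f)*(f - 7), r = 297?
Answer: 527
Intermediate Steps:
u(f) = -35 + 5*f (u(f) = 5*((f/f)*(f - 7)) = 5*(1*(-7 + f)) = 5*(-7 + f) = -35 + 5*f)
u(53) + r = (-35 + 5*53) + 297 = (-35 + 265) + 297 = 230 + 297 = 527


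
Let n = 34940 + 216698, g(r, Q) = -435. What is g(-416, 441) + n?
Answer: 251203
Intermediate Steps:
n = 251638
g(-416, 441) + n = -435 + 251638 = 251203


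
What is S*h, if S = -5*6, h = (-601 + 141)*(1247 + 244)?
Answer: 20575800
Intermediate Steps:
h = -685860 (h = -460*1491 = -685860)
S = -30
S*h = -30*(-685860) = 20575800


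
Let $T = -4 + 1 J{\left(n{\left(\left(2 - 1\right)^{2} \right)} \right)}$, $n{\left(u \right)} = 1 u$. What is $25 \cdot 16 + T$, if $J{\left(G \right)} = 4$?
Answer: $400$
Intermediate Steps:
$n{\left(u \right)} = u$
$T = 0$ ($T = -4 + 1 \cdot 4 = -4 + 4 = 0$)
$25 \cdot 16 + T = 25 \cdot 16 + 0 = 400 + 0 = 400$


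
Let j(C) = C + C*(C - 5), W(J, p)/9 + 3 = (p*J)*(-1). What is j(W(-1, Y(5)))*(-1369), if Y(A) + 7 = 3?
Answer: -5778549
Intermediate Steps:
Y(A) = -4 (Y(A) = -7 + 3 = -4)
W(J, p) = -27 - 9*J*p (W(J, p) = -27 + 9*((p*J)*(-1)) = -27 + 9*((J*p)*(-1)) = -27 + 9*(-J*p) = -27 - 9*J*p)
j(C) = C + C*(-5 + C)
j(W(-1, Y(5)))*(-1369) = ((-27 - 9*(-1)*(-4))*(-4 + (-27 - 9*(-1)*(-4))))*(-1369) = ((-27 - 36)*(-4 + (-27 - 36)))*(-1369) = -63*(-4 - 63)*(-1369) = -63*(-67)*(-1369) = 4221*(-1369) = -5778549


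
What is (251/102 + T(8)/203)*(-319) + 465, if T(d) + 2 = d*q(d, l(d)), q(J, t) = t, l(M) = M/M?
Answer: -235205/714 ≈ -329.42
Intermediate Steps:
l(M) = 1
T(d) = -2 + d (T(d) = -2 + d*1 = -2 + d)
(251/102 + T(8)/203)*(-319) + 465 = (251/102 + (-2 + 8)/203)*(-319) + 465 = (251*(1/102) + 6*(1/203))*(-319) + 465 = (251/102 + 6/203)*(-319) + 465 = (51565/20706)*(-319) + 465 = -567215/714 + 465 = -235205/714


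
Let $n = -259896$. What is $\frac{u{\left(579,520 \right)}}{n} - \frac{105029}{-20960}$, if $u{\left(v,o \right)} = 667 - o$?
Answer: $\frac{23208789}{4632160} \approx 5.0104$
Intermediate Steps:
$\frac{u{\left(579,520 \right)}}{n} - \frac{105029}{-20960} = \frac{667 - 520}{-259896} - \frac{105029}{-20960} = \left(667 - 520\right) \left(- \frac{1}{259896}\right) - - \frac{105029}{20960} = 147 \left(- \frac{1}{259896}\right) + \frac{105029}{20960} = - \frac{1}{1768} + \frac{105029}{20960} = \frac{23208789}{4632160}$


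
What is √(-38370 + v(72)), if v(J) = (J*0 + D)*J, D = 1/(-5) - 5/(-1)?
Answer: I*√950610/5 ≈ 195.0*I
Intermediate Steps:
D = 24/5 (D = 1*(-⅕) - 5*(-1) = -⅕ + 5 = 24/5 ≈ 4.8000)
v(J) = 24*J/5 (v(J) = (J*0 + 24/5)*J = (0 + 24/5)*J = 24*J/5)
√(-38370 + v(72)) = √(-38370 + (24/5)*72) = √(-38370 + 1728/5) = √(-190122/5) = I*√950610/5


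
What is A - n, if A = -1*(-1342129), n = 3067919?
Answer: -1725790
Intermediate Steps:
A = 1342129
A - n = 1342129 - 1*3067919 = 1342129 - 3067919 = -1725790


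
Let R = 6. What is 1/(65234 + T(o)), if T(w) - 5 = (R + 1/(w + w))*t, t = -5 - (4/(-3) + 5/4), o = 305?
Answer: 7320/477333481 ≈ 1.5335e-5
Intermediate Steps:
t = -59/12 (t = -5 - (4*(-⅓) + 5*(¼)) = -5 - (-4/3 + 5/4) = -5 - 1*(-1/12) = -5 + 1/12 = -59/12 ≈ -4.9167)
T(w) = -49/2 - 59/(24*w) (T(w) = 5 + (6 + 1/(w + w))*(-59/12) = 5 + (6 + 1/(2*w))*(-59/12) = 5 + (-59/2 - 59/(24*w)) = -49/2 - 59/(24*w))
1/(65234 + T(o)) = 1/(65234 + (1/24)*(-59 - 588*305)/305) = 1/(65234 + (1/24)*(1/305)*(-59 - 179340)) = 1/(65234 + (1/24)*(1/305)*(-179399)) = 1/(65234 - 179399/7320) = 1/(477333481/7320) = 7320/477333481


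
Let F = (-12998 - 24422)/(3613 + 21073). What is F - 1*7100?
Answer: -87654010/12343 ≈ -7101.5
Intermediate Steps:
F = -18710/12343 (F = -37420/24686 = -37420*1/24686 = -18710/12343 ≈ -1.5158)
F - 1*7100 = -18710/12343 - 1*7100 = -18710/12343 - 7100 = -87654010/12343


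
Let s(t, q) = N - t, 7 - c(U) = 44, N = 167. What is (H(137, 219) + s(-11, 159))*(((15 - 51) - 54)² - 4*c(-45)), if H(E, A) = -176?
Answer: 16496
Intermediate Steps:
c(U) = -37 (c(U) = 7 - 1*44 = 7 - 44 = -37)
s(t, q) = 167 - t
(H(137, 219) + s(-11, 159))*(((15 - 51) - 54)² - 4*c(-45)) = (-176 + (167 - 1*(-11)))*(((15 - 51) - 54)² - 4*(-37)) = (-176 + (167 + 11))*((-36 - 54)² + 148) = (-176 + 178)*((-90)² + 148) = 2*(8100 + 148) = 2*8248 = 16496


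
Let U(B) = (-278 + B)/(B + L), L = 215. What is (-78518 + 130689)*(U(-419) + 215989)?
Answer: 135222484439/12 ≈ 1.1269e+10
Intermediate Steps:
U(B) = (-278 + B)/(215 + B) (U(B) = (-278 + B)/(B + 215) = (-278 + B)/(215 + B))
(-78518 + 130689)*(U(-419) + 215989) = (-78518 + 130689)*((-278 - 419)/(215 - 419) + 215989) = 52171*(-697/(-204) + 215989) = 52171*(-1/204*(-697) + 215989) = 52171*(41/12 + 215989) = 52171*(2591909/12) = 135222484439/12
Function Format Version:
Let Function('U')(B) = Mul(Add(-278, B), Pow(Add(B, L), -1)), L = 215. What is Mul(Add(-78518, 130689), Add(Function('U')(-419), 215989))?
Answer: Rational(135222484439, 12) ≈ 1.1269e+10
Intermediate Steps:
Function('U')(B) = Mul(Pow(Add(215, B), -1), Add(-278, B)) (Function('U')(B) = Mul(Add(-278, B), Pow(Add(B, 215), -1)) = Mul(Add(-278, B), Pow(Add(215, B), -1)) = Mul(Pow(Add(215, B), -1), Add(-278, B)))
Mul(Add(-78518, 130689), Add(Function('U')(-419), 215989)) = Mul(Add(-78518, 130689), Add(Mul(Pow(Add(215, -419), -1), Add(-278, -419)), 215989)) = Mul(52171, Add(Mul(Pow(-204, -1), -697), 215989)) = Mul(52171, Add(Mul(Rational(-1, 204), -697), 215989)) = Mul(52171, Add(Rational(41, 12), 215989)) = Mul(52171, Rational(2591909, 12)) = Rational(135222484439, 12)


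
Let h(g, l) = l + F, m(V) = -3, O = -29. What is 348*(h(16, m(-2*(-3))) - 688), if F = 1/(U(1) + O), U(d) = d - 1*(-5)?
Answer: -5531112/23 ≈ -2.4048e+5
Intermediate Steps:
U(d) = 5 + d (U(d) = d + 5 = 5 + d)
F = -1/23 (F = 1/((5 + 1) - 29) = 1/(6 - 29) = 1/(-23) = -1/23 ≈ -0.043478)
h(g, l) = -1/23 + l (h(g, l) = l - 1/23 = -1/23 + l)
348*(h(16, m(-2*(-3))) - 688) = 348*((-1/23 - 3) - 688) = 348*(-70/23 - 688) = 348*(-15894/23) = -5531112/23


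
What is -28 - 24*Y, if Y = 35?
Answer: -868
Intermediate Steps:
-28 - 24*Y = -28 - 24*35 = -28 - 840 = -868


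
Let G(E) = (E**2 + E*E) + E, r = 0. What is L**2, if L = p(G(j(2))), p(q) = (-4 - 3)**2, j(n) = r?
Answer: 2401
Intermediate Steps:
j(n) = 0
G(E) = E + 2*E**2 (G(E) = (E**2 + E**2) + E = 2*E**2 + E = E + 2*E**2)
p(q) = 49 (p(q) = (-7)**2 = 49)
L = 49
L**2 = 49**2 = 2401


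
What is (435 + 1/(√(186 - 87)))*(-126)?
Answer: -54810 - 42*√11/11 ≈ -54823.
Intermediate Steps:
(435 + 1/(√(186 - 87)))*(-126) = (435 + 1/(√99))*(-126) = (435 + 1/(3*√11))*(-126) = (435 + √11/33)*(-126) = -54810 - 42*√11/11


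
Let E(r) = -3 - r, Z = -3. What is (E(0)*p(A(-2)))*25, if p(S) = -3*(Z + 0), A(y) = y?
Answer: -675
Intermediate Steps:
p(S) = 9 (p(S) = -3*(-3 + 0) = -3*(-3) = 9)
(E(0)*p(A(-2)))*25 = ((-3 - 1*0)*9)*25 = ((-3 + 0)*9)*25 = -3*9*25 = -27*25 = -675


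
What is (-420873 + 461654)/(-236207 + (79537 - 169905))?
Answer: -40781/326575 ≈ -0.12487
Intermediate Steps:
(-420873 + 461654)/(-236207 + (79537 - 169905)) = 40781/(-236207 - 90368) = 40781/(-326575) = 40781*(-1/326575) = -40781/326575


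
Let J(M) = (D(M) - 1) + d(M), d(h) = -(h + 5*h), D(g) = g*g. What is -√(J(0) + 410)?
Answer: -√409 ≈ -20.224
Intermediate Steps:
D(g) = g²
d(h) = -6*h
J(M) = -1 + M² - 6*M (J(M) = (M² - 1) - 6*M = (-1 + M²) - 6*M = -1 + M² - 6*M)
-√(J(0) + 410) = -√((-1 + 0² - 6*0) + 410) = -√((-1 + 0 + 0) + 410) = -√(-1 + 410) = -√409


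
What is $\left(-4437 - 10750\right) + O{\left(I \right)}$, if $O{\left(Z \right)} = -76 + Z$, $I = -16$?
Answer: $-15279$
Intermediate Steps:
$\left(-4437 - 10750\right) + O{\left(I \right)} = \left(-4437 - 10750\right) - 92 = -15187 - 92 = -15279$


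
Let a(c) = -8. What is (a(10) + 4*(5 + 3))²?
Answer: 576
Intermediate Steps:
(a(10) + 4*(5 + 3))² = (-8 + 4*(5 + 3))² = (-8 + 4*8)² = (-8 + 32)² = 24² = 576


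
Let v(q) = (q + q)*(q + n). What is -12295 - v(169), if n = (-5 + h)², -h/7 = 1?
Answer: -118089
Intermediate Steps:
h = -7 (h = -7*1 = -7)
n = 144 (n = (-5 - 7)² = (-12)² = 144)
v(q) = 2*q*(144 + q) (v(q) = (q + q)*(q + 144) = (2*q)*(144 + q) = 2*q*(144 + q))
-12295 - v(169) = -12295 - 2*169*(144 + 169) = -12295 - 2*169*313 = -12295 - 1*105794 = -12295 - 105794 = -118089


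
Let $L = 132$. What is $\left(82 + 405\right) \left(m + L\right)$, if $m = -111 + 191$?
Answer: $103244$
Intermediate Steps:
$m = 80$
$\left(82 + 405\right) \left(m + L\right) = \left(82 + 405\right) \left(80 + 132\right) = 487 \cdot 212 = 103244$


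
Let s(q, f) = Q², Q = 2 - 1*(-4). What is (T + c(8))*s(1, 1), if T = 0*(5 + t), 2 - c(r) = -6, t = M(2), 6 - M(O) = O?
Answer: 288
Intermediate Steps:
M(O) = 6 - O
Q = 6 (Q = 2 + 4 = 6)
t = 4 (t = 6 - 1*2 = 6 - 2 = 4)
c(r) = 8 (c(r) = 2 - 1*(-6) = 2 + 6 = 8)
T = 0 (T = 0*(5 + 4) = 0*9 = 0)
s(q, f) = 36 (s(q, f) = 6² = 36)
(T + c(8))*s(1, 1) = (0 + 8)*36 = 8*36 = 288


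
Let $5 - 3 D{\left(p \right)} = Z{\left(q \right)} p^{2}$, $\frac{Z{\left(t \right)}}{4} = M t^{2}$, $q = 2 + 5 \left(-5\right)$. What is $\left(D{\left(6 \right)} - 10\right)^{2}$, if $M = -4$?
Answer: $\frac{92829293041}{9} \approx 1.0314 \cdot 10^{10}$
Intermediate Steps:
$q = -23$ ($q = 2 - 25 = -23$)
$Z{\left(t \right)} = - 16 t^{2}$ ($Z{\left(t \right)} = 4 \left(- 4 t^{2}\right) = - 16 t^{2}$)
$D{\left(p \right)} = \frac{5}{3} + \frac{8464 p^{2}}{3}$ ($D{\left(p \right)} = \frac{5}{3} - \frac{- 16 \left(-23\right)^{2} p^{2}}{3} = \frac{5}{3} - \frac{\left(-16\right) 529 p^{2}}{3} = \frac{5}{3} - \frac{\left(-8464\right) p^{2}}{3} = \frac{5}{3} + \frac{8464 p^{2}}{3}$)
$\left(D{\left(6 \right)} - 10\right)^{2} = \left(\left(\frac{5}{3} + \frac{8464 \cdot 6^{2}}{3}\right) - 10\right)^{2} = \left(\left(\frac{5}{3} + \frac{8464}{3} \cdot 36\right) - 10\right)^{2} = \left(\left(\frac{5}{3} + 101568\right) - 10\right)^{2} = \left(\frac{304709}{3} - 10\right)^{2} = \left(\frac{304679}{3}\right)^{2} = \frac{92829293041}{9}$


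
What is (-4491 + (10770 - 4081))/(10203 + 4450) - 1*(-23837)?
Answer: 349285759/14653 ≈ 23837.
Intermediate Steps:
(-4491 + (10770 - 4081))/(10203 + 4450) - 1*(-23837) = (-4491 + 6689)/14653 + 23837 = 2198*(1/14653) + 23837 = 2198/14653 + 23837 = 349285759/14653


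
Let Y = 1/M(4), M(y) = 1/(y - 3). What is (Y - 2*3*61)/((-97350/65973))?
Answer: 1605343/6490 ≈ 247.36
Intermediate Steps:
M(y) = 1/(-3 + y)
Y = 1 (Y = 1/(1/(-3 + 4)) = 1/(1/1) = 1/1 = 1)
(Y - 2*3*61)/((-97350/65973)) = (1 - 2*3*61)/((-97350/65973)) = (1 - 6*61)/((-97350*1/65973)) = (1 - 366)/(-32450/21991) = -365*(-21991/32450) = 1605343/6490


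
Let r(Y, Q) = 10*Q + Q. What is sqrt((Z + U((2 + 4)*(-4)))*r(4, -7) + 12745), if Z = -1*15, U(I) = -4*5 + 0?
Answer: 4*sqrt(965) ≈ 124.26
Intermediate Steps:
r(Y, Q) = 11*Q
U(I) = -20 (U(I) = -20 + 0 = -20)
Z = -15
sqrt((Z + U((2 + 4)*(-4)))*r(4, -7) + 12745) = sqrt((-15 - 20)*(11*(-7)) + 12745) = sqrt(-35*(-77) + 12745) = sqrt(2695 + 12745) = sqrt(15440) = 4*sqrt(965)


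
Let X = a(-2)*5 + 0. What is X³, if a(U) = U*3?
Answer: -27000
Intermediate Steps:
a(U) = 3*U
X = -30 (X = (3*(-2))*5 + 0 = -6*5 + 0 = -30 + 0 = -30)
X³ = (-30)³ = -27000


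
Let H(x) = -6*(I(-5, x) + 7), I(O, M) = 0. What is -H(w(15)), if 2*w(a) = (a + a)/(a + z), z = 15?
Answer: 42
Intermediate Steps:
w(a) = a/(15 + a) (w(a) = ((a + a)/(a + 15))/2 = ((2*a)/(15 + a))/2 = (2*a/(15 + a))/2 = a/(15 + a))
H(x) = -42 (H(x) = -6*(0 + 7) = -6*7 = -42)
-H(w(15)) = -1*(-42) = 42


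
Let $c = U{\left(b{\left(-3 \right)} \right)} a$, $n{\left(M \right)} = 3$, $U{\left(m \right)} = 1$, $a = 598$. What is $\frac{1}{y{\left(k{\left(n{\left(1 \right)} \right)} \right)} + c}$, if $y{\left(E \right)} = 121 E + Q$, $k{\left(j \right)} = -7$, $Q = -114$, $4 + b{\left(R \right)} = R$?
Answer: $- \frac{1}{363} \approx -0.0027548$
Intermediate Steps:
$b{\left(R \right)} = -4 + R$
$c = 598$ ($c = 1 \cdot 598 = 598$)
$y{\left(E \right)} = -114 + 121 E$ ($y{\left(E \right)} = 121 E - 114 = -114 + 121 E$)
$\frac{1}{y{\left(k{\left(n{\left(1 \right)} \right)} \right)} + c} = \frac{1}{\left(-114 + 121 \left(-7\right)\right) + 598} = \frac{1}{\left(-114 - 847\right) + 598} = \frac{1}{-961 + 598} = \frac{1}{-363} = - \frac{1}{363}$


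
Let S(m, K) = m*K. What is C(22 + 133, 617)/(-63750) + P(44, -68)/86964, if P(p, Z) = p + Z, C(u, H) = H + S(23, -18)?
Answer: -1598641/461996250 ≈ -0.0034603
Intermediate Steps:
S(m, K) = K*m
C(u, H) = -414 + H (C(u, H) = H - 18*23 = H - 414 = -414 + H)
P(p, Z) = Z + p
C(22 + 133, 617)/(-63750) + P(44, -68)/86964 = (-414 + 617)/(-63750) + (-68 + 44)/86964 = 203*(-1/63750) - 24*1/86964 = -203/63750 - 2/7247 = -1598641/461996250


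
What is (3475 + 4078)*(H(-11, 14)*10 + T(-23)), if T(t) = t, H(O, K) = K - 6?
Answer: 430521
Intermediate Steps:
H(O, K) = -6 + K
(3475 + 4078)*(H(-11, 14)*10 + T(-23)) = (3475 + 4078)*((-6 + 14)*10 - 23) = 7553*(8*10 - 23) = 7553*(80 - 23) = 7553*57 = 430521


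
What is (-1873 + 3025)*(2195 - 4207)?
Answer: -2317824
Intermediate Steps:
(-1873 + 3025)*(2195 - 4207) = 1152*(-2012) = -2317824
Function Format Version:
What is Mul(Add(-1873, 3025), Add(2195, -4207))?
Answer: -2317824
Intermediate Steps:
Mul(Add(-1873, 3025), Add(2195, -4207)) = Mul(1152, -2012) = -2317824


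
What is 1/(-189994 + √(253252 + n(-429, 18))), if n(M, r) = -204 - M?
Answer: -27142/5156780937 - √5173/5156780937 ≈ -5.2773e-6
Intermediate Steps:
1/(-189994 + √(253252 + n(-429, 18))) = 1/(-189994 + √(253252 + (-204 - 1*(-429)))) = 1/(-189994 + √(253252 + (-204 + 429))) = 1/(-189994 + √(253252 + 225)) = 1/(-189994 + √253477) = 1/(-189994 + 7*√5173)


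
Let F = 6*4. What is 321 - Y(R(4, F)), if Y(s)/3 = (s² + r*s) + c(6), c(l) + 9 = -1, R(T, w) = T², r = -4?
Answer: -225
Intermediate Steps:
F = 24
c(l) = -10 (c(l) = -9 - 1 = -10)
Y(s) = -30 - 12*s + 3*s² (Y(s) = 3*((s² - 4*s) - 10) = 3*(-10 + s² - 4*s) = -30 - 12*s + 3*s²)
321 - Y(R(4, F)) = 321 - (-30 - 12*4² + 3*(4²)²) = 321 - (-30 - 12*16 + 3*16²) = 321 - (-30 - 192 + 3*256) = 321 - (-30 - 192 + 768) = 321 - 1*546 = 321 - 546 = -225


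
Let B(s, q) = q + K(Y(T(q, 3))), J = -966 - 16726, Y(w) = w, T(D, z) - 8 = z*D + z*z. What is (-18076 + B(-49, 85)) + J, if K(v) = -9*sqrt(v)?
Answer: -35683 - 36*sqrt(17) ≈ -35831.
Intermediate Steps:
T(D, z) = 8 + z**2 + D*z (T(D, z) = 8 + (z*D + z*z) = 8 + (D*z + z**2) = 8 + (z**2 + D*z) = 8 + z**2 + D*z)
J = -17692
B(s, q) = q - 9*sqrt(17 + 3*q) (B(s, q) = q - 9*sqrt(8 + 3**2 + q*3) = q - 9*sqrt(8 + 9 + 3*q) = q - 9*sqrt(17 + 3*q))
(-18076 + B(-49, 85)) + J = (-18076 + (85 - 9*sqrt(17 + 3*85))) - 17692 = (-18076 + (85 - 9*sqrt(17 + 255))) - 17692 = (-18076 + (85 - 36*sqrt(17))) - 17692 = (-17991 - 36*sqrt(17)) - 17692 = -35683 - 36*sqrt(17)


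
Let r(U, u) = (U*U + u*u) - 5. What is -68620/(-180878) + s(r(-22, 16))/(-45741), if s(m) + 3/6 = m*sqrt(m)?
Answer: 3138837859/8273540598 - 1715*sqrt(15)/15247 ≈ -0.056255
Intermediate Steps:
r(U, u) = -5 + U**2 + u**2 (r(U, u) = (U**2 + u**2) - 5 = -5 + U**2 + u**2)
s(m) = -1/2 + m**(3/2) (s(m) = -1/2 + m*sqrt(m) = -1/2 + m**(3/2))
-68620/(-180878) + s(r(-22, 16))/(-45741) = -68620/(-180878) + (-1/2 + (-5 + (-22)**2 + 16**2)**(3/2))/(-45741) = -68620*(-1/180878) + (-1/2 + (-5 + 484 + 256)**(3/2))*(-1/45741) = 34310/90439 + (-1/2 + 735**(3/2))*(-1/45741) = 34310/90439 + (-1/2 + 5145*sqrt(15))*(-1/45741) = 34310/90439 + (1/91482 - 1715*sqrt(15)/15247) = 3138837859/8273540598 - 1715*sqrt(15)/15247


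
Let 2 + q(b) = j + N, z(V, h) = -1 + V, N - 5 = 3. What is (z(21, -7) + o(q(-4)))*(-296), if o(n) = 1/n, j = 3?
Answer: -53576/9 ≈ -5952.9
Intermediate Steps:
N = 8 (N = 5 + 3 = 8)
q(b) = 9 (q(b) = -2 + (3 + 8) = -2 + 11 = 9)
(z(21, -7) + o(q(-4)))*(-296) = ((-1 + 21) + 1/9)*(-296) = (20 + ⅑)*(-296) = (181/9)*(-296) = -53576/9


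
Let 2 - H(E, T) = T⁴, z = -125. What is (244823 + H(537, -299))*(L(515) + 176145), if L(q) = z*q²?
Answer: 263561718600672480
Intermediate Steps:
L(q) = -125*q²
H(E, T) = 2 - T⁴
(244823 + H(537, -299))*(L(515) + 176145) = (244823 + (2 - 1*(-299)⁴))*(-125*515² + 176145) = (244823 + (2 - 1*7992538801))*(-125*265225 + 176145) = (244823 + (2 - 7992538801))*(-33153125 + 176145) = (244823 - 7992538799)*(-32976980) = -7992293976*(-32976980) = 263561718600672480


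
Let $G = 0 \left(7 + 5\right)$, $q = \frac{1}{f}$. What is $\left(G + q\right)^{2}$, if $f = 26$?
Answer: $\frac{1}{676} \approx 0.0014793$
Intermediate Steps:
$q = \frac{1}{26} \approx 0.038462$
$G = 0$ ($G = 0 \cdot 12 = 0$)
$\left(G + q\right)^{2} = \left(0 + \frac{1}{26}\right)^{2} = \left(\frac{1}{26}\right)^{2} = \frac{1}{676}$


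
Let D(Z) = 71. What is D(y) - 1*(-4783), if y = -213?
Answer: 4854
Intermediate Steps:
D(y) - 1*(-4783) = 71 - 1*(-4783) = 71 + 4783 = 4854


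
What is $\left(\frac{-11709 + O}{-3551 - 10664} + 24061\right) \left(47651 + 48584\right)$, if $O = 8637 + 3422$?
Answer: $\frac{6582989145955}{2843} \approx 2.3155 \cdot 10^{9}$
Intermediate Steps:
$O = 12059$
$\left(\frac{-11709 + O}{-3551 - 10664} + 24061\right) \left(47651 + 48584\right) = \left(\frac{-11709 + 12059}{-3551 - 10664} + 24061\right) \left(47651 + 48584\right) = \left(\frac{350}{-14215} + 24061\right) 96235 = \left(350 \left(- \frac{1}{14215}\right) + 24061\right) 96235 = \left(- \frac{70}{2843} + 24061\right) 96235 = \frac{68405353}{2843} \cdot 96235 = \frac{6582989145955}{2843}$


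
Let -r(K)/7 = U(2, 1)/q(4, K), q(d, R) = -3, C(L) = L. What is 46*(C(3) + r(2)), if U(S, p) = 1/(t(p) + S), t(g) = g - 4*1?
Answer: 92/3 ≈ 30.667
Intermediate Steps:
t(g) = -4 + g (t(g) = g - 4 = -4 + g)
U(S, p) = 1/(-4 + S + p) (U(S, p) = 1/((-4 + p) + S) = 1/(-4 + S + p))
r(K) = -7/3 (r(K) = -7/((-4 + 2 + 1)*(-3)) = -7*(-1)/((-1)*3) = -(-7)*(-1)/3 = -7*⅓ = -7/3)
46*(C(3) + r(2)) = 46*(3 - 7/3) = 46*(⅔) = 92/3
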